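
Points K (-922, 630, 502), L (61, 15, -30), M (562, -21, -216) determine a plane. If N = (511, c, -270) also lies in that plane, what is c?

Coplanarity requires KL · (KM × KN) = 0.
KL = (983, -615, -532), KM = (1484, -651, -718); the triple product is linear in c with coefficient -83694 and constant term -21341970.
Setting it to zero: c = -255.

-255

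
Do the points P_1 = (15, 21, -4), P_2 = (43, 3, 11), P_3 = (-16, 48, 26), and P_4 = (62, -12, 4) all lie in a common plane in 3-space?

The four points are coplanar iff the 3×3 determinant with rows P_1P_2, P_1P_3, P_1P_4 is zero.
Rows: (28, -18, 15), (-31, 27, 30), (47, -33, 8).
Expanding along the first row: (28)(1206) − (-18)(-1658) + (15)(-246) = 234.
Nonzero ⇒ not coplanar.

No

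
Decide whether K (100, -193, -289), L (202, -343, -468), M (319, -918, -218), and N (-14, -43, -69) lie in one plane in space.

Yes

With K as base: KL = (102, -150, -179), KM = (219, -725, 71), KN = (-114, 150, 220).
KM × KN = (-170150, -56274, -49800).
KL · (KM × KN) = 0.
The scalar triple product vanishes, so the four points are coplanar.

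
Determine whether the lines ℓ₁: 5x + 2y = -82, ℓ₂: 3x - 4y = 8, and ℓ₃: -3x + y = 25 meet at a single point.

Yes

Lines aᵢx + bᵢy = cᵢ with pairwise distinct directions are concurrent exactly when det[aᵢ bᵢ cᵢ] = 0.
Here the determinant is 0.
It vanishes, so the lines are concurrent at (-12, -11).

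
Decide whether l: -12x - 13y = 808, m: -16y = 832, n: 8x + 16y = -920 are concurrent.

Yes

The three lines meet at one point iff the augmented coefficient matrix [aᵢ bᵢ cᵢ] has rank < 3, i.e. its determinant vanishes.
Here the determinant is 0.
It vanishes, so the lines are concurrent at (-11, -52).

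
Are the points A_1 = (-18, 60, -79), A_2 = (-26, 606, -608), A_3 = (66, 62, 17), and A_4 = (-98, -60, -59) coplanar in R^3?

The four points are coplanar iff the 3×3 determinant with rows A_1A_2, A_1A_3, A_1A_4 is zero.
Rows: (-8, 546, -529), (84, 2, 96), (-80, -120, 20).
Expanding along the first row: (-8)(11560) − (546)(9360) + (-529)(-9920) = 44640.
Nonzero ⇒ not coplanar.

No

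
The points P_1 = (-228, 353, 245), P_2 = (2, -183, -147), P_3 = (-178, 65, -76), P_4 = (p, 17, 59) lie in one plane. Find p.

Coplanarity ⇔ det[P_1P_2; P_1P_3; P_1P_4] = 0.
Expanding, this is linear in p: (59160)p + (2603040) = 0.
So p = -44.

-44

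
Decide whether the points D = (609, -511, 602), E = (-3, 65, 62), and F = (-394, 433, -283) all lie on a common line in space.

Yes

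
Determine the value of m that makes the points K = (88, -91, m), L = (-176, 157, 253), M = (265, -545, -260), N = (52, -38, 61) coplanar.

21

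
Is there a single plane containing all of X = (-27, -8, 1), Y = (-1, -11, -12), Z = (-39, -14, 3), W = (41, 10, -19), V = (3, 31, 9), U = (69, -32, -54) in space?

Yes

The plane through X, Y, Z has normal n = XY × XZ = (-84, 104, -192) and equation n·P = 1244.
Checking the remaining points: n·W = 1244, n·V = 1244, n·U = 1244.
All equal 1244, so all 6 points lie in one plane.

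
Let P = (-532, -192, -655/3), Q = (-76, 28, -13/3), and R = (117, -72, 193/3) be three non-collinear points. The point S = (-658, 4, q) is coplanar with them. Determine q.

-745/3

Coplanarity requires PQ · (PR × PS) = 0.
PQ = (456, 220, 214), PR = (649, 120, 848/3); the triple product is linear in q with coefficient -88060 and constant term -65604700/3.
Setting it to zero: q = -745/3.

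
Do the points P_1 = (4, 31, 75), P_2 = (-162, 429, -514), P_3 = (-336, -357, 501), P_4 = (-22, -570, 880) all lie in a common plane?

The four points are coplanar iff the 3×3 determinant with rows P_1P_2, P_1P_3, P_1P_4 is zero.
Rows: (-166, 398, -589), (-340, -388, 426), (-26, -601, 805).
Expanding along the first row: (-166)(-56314) − (398)(-262624) + (-589)(194252) = -541952.
Nonzero ⇒ not coplanar.

No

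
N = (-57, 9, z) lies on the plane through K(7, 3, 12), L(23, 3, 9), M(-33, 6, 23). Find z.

31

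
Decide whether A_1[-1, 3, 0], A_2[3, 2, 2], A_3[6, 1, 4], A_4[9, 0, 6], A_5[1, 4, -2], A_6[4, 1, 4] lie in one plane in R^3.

Yes

The plane through A_1, A_2, A_3 has normal n = A_1A_2 × A_1A_3 = (0, -2, -1) and equation n·P = -6.
Checking the remaining points: n·A_4 = -6, n·A_5 = -6, n·A_6 = -6.
All equal -6, so all 6 points lie in one plane.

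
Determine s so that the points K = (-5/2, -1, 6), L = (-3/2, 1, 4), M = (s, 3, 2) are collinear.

-1/2

Collinearity requires KL × KM = 0; each component is linear in s.
The y-component gives (-2)s + (-1) = 0, so s = -1/2.
The remaining components then also vanish.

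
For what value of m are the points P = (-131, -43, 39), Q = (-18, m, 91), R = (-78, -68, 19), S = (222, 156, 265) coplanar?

0

The points are coplanar iff PQ · (PR × PS) = 0.
Expanding, this is linear in m: (-19038)m + (0) = 0.
So m = 0.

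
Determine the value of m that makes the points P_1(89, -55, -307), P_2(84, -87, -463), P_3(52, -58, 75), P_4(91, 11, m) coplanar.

Coplanarity ⇔ det[P_1P_2; P_1P_3; P_1P_4] = 0.
Expanding, this is linear in m: (-1169)m + (122745) = 0.
So m = 105.

105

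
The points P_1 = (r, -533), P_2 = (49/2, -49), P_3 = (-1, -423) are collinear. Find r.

-17/2

The three points are collinear iff det[P_1P_2; P_1P_3] = 0.
This determinant is linear in r: (374)r + (3179) = 0, so r = -17/2.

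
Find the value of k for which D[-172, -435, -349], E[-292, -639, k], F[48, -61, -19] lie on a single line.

-529

Direction DF = (220, 374, 330). From the x-coordinate of E, the parameter along the line is τ = (-292 − (-172))/220 = -6/11.
Then k = (-349) + (-6/11)·(330) = -529.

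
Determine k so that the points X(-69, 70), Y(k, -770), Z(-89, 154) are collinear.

131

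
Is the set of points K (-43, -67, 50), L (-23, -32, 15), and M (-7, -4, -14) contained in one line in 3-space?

KL = (20, 35, -35), KM = (36, 63, -64).
Comparing components 2 and 3: (35)(-64) − (-35)(63) = -35 ≠ 0, so KL and KM are not parallel and the points are not collinear.

No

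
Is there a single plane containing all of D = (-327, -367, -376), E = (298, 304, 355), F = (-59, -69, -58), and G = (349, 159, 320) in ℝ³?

The four points are coplanar iff the 3×3 determinant with rows DE, DF, DG is zero.
Rows: (625, 671, 731), (268, 298, 318), (676, 526, 696).
Expanding along the first row: (625)(40140) − (671)(-28440) + (731)(-60480) = -40140.
Nonzero ⇒ not coplanar.

No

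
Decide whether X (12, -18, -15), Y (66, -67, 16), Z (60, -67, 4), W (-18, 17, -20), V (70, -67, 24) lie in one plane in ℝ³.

The plane through X, Y, Z has normal n = XY × XZ = (588, 462, -294) and equation n·P = 3150.
Checking the remaining points: n·W = 3150, n·V = 3150.
All equal 3150, so all 5 points lie in one plane.

Yes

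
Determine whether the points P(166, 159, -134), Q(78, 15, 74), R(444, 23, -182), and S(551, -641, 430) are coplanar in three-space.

The four points are coplanar iff the 3×3 determinant with rows PQ, PR, PS is zero.
Rows: (-88, -144, 208), (278, -136, -48), (385, -800, 564).
Expanding along the first row: (-88)(-115104) − (-144)(175272) + (208)(-170040) = 0.
Zero determinant ⇒ coplanar.

Yes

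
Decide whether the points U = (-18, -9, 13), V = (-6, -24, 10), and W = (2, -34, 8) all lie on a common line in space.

UV = (12, -15, -3), UW = (20, -25, -5).
Each component of UW is 5/3 times the corresponding component of UV, so UW = 5/3·UV and the points are collinear.

Yes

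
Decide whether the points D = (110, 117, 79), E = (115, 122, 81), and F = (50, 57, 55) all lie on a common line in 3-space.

DE = (5, 5, 2), DF = (-60, -60, -24).
Each component of DF is -12 times the corresponding component of DE, so DF = -12·DE and the points are collinear.

Yes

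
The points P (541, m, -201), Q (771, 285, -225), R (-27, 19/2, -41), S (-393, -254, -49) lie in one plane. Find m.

325/2

The points are coplanar iff PQ · (PR × PS) = 0.
Expanding, this is linear in m: (73728)m + (-11980800) = 0.
So m = 325/2.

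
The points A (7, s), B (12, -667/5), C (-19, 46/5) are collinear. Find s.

Collinearity: (A − B) must be parallel to (C − B) = (-31, 713/5).
Cross-multiplying the components: (s − (-667/5))·(-31) = (-5)·(713/5).
Solving gives s = -552/5.

-552/5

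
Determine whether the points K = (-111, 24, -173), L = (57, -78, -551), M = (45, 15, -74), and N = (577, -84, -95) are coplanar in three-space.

Yes

The four points are coplanar iff the 3×3 determinant with rows KL, KM, KN is zero.
Rows: (168, -102, -378), (156, -9, 99), (688, -108, 78).
Expanding along the first row: (168)(9990) − (-102)(-55944) + (-378)(-10656) = 0.
Zero determinant ⇒ coplanar.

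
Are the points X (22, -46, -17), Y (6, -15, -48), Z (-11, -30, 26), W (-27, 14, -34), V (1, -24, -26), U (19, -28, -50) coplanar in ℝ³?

The plane through X, Y, Z has normal n = XY × XZ = (1829, 1711, 767) and equation n·P = -51507.
Checking the remaining points: n·W = -51507, n·V = -59177, n·U = -51507.
Since n·V = -59177 ≠ -51507, V is off the plane and the points are not all coplanar.

No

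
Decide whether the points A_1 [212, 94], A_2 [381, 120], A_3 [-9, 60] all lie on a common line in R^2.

A_1A_2 = (169, 26), A_1A_3 = (-221, -34).
Checking proportionality: A_1A_3 = -17/13·A_1A_2, so the vectors are parallel and the points are collinear.

Yes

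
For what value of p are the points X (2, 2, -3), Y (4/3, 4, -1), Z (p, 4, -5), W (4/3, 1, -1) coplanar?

8/3

Coplanarity ⇔ det[XY; XZ; XW] = 0.
Expanding, this is linear in p: (-6)p + (16) = 0.
So p = 8/3.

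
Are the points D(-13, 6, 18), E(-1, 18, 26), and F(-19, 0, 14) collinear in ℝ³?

Yes

DE = (12, 12, 8), DF = (-6, -6, -4).
DE × DF = (0, 0, 0).
The cross product vanishes, so the three points are collinear.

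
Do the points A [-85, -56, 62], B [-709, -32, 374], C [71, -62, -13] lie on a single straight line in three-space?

No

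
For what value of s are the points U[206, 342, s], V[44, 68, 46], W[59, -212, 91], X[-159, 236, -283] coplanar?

The points are coplanar iff UV · (UW × UX) = 0.
Expanding, this is linear in s: (54320)s + (-15046640) = 0.
So s = 277.

277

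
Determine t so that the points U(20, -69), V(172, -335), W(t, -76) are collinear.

24

The three points are collinear iff det[UV; UW] = 0.
This determinant is linear in t: (266)t + (-6384) = 0, so t = 24.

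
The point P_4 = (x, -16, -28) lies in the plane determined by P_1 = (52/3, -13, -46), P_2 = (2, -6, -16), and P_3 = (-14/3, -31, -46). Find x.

The plane through P_1, P_2, P_3 has equation 540x − 660y + 430z = -1840.
Substituting P_4: (540)x + (-1480) = -1840, so x = -2/3.

-2/3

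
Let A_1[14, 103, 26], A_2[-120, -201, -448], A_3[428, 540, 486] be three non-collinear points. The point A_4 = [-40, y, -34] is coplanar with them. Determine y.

The plane through A_1, A_2, A_3 has equation 67298x − 134596y + 67298z = -11171468.
Substituting A_4: (-134596)y + (-4980052) = -11171468, so y = 46.

46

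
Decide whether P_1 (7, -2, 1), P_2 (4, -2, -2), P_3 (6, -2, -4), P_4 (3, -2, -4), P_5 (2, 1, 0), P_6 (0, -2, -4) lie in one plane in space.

No

The plane through P_1, P_2, P_3 has normal n = P_1P_2 × P_1P_3 = (0, -12, 0) and equation n·P = 24.
Checking the remaining points: n·P_4 = 24, n·P_5 = -12, n·P_6 = 24.
Since n·P_5 = -12 ≠ 24, P_5 is off the plane and the points are not all coplanar.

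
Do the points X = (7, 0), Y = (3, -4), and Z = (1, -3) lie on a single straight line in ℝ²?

No

XY = (-4, -4), XZ = (-6, -3).
det[XY; XZ] = (-4)(-3) − (-4)(-6) = -12.
The determinant is nonzero, so they are not collinear.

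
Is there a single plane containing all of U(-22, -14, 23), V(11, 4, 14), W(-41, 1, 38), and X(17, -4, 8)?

A normal to the plane through U, V, W is n = UV × UW = (405, -324, 837).
The plane has equation n·P = 14877. For X: n·X = 14877.
Equal, so X lies in the plane and all four are coplanar.

Yes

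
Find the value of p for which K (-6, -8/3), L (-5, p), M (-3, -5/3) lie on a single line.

-7/3

Collinearity: (L − K) must be parallel to (M − K) = (3, 1).
Cross-multiplying the components: (p − (-8/3))·(3) = (1)·(1).
Solving gives p = -7/3.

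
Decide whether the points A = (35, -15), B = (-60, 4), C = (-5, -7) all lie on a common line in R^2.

AB = (-95, 19), AC = (-40, 8).
det[AB; AC] = (-95)(8) − (19)(-40) = 0.
The determinant is zero, so the points are collinear.

Yes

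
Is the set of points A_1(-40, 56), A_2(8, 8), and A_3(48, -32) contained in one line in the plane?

A_1A_2 = (48, -48), A_1A_3 = (88, -88).
Checking proportionality: A_1A_3 = 11/6·A_1A_2, so the vectors are parallel and the points are collinear.

Yes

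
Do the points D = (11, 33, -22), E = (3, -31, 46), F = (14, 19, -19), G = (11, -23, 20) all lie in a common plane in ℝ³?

With D as base: DE = (-8, -64, 68), DF = (3, -14, 3), DG = (0, -56, 42).
DF × DG = (-420, -126, -168).
DE · (DF × DG) = 0.
The scalar triple product vanishes, so the four points are coplanar.

Yes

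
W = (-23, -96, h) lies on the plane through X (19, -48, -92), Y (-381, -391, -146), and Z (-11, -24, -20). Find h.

-116

Coplanarity requires XY · (XZ × XW) = 0.
XY = (-400, -343, -54), XZ = (-30, 24, 72); the triple product is linear in h with coefficient -19890 and constant term -2307240.
Setting it to zero: h = -116.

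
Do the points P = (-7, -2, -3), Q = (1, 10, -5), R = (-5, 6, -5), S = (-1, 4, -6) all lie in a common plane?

No

The four points are coplanar iff the 3×3 determinant with rows PQ, PR, PS is zero.
Rows: (8, 12, -2), (2, 8, -2), (6, 6, -3).
Expanding along the first row: (8)(-12) − (12)(6) + (-2)(-36) = -96.
Nonzero ⇒ not coplanar.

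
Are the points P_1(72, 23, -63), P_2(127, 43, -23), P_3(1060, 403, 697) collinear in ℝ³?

P_1P_2 = (55, 20, 40), P_1P_3 = (988, 380, 760).
Comparing components 3 and 1: (40)(988) − (55)(760) = -2280 ≠ 0, so P_1P_2 and P_1P_3 are not parallel and the points are not collinear.

No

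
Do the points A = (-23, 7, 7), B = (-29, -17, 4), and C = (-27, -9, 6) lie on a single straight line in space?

AB = (-6, -24, -3), AC = (-4, -16, -1).
AB × AC = (-24, 6, 0).
The cross product is nonzero, so the points do not lie on one line.

No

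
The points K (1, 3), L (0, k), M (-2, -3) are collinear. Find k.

Collinearity: (L − K) must be parallel to (M − K) = (-3, -6).
Cross-multiplying the components: (k − 3)·(-3) = (-1)·(-6).
Solving gives k = 1.

1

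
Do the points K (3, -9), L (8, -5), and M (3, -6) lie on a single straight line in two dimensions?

KL = (5, 4), KM = (0, 3).
det[KL; KM] = (5)(3) − (4)(0) = 15.
The determinant is nonzero, so they are not collinear.

No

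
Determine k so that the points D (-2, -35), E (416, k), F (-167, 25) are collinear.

Collinearity: (E − D) must be parallel to (F − D) = (-165, 60).
Cross-multiplying the components: (k − (-35))·(-165) = (418)·(60).
Solving gives k = -187.

-187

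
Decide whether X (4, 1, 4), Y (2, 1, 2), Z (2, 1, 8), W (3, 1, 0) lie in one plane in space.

Yes

The four points are coplanar iff the 3×3 determinant with rows XY, XZ, XW is zero.
Rows: (-2, 0, -2), (-2, 0, 4), (-1, 0, -4).
Expanding along the first row: (-2)(0) − (0)(12) + (-2)(0) = 0.
Zero determinant ⇒ coplanar.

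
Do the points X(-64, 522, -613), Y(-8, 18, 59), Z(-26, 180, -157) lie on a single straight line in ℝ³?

Yes

XY = (56, -504, 672), XZ = (38, -342, 456).
XY × XZ = (0, 0, 0).
The cross product vanishes, so the three points are collinear.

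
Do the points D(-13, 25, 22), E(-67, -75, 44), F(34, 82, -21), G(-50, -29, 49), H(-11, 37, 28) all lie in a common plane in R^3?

No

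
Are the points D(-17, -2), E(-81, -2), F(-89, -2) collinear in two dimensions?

DE = (-64, 0), DF = (-72, 0).
Checking proportionality: DF = 9/8·DE, so the vectors are parallel and the points are collinear.

Yes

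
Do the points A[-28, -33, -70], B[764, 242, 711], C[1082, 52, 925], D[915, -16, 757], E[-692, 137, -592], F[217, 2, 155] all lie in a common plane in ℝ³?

Yes

The plane through A, B, C has normal n = AB × AC = (207240, 78870, -237930) and equation n·P = 8249670.
Checking the remaining points: n·D = 8249670, n·E = 8249670, n·F = 8249670.
All equal 8249670, so all 6 points lie in one plane.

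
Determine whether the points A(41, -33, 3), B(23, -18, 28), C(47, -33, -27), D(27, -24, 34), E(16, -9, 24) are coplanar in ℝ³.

Yes

The plane through A, B, C has normal n = AB × AC = (-450, -390, -90) and equation n·P = -5850.
Checking the remaining points: n·D = -5850, n·E = -5850.
All equal -5850, so all 5 points lie in one plane.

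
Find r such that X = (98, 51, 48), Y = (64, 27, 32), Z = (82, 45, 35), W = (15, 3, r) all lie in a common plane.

-2

The points are coplanar iff XY · (XZ × XW) = 0.
Expanding, this is linear in r: (-180)r + (-360) = 0.
So r = -2.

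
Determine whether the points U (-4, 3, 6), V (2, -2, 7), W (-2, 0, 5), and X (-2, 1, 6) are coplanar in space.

Yes

With U as base: UV = (6, -5, 1), UW = (2, -3, -1), UX = (2, -2, 0).
UW × UX = (-2, -2, 2).
UV · (UW × UX) = 0.
The scalar triple product vanishes, so the four points are coplanar.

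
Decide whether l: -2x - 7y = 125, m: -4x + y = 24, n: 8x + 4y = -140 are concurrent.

No

Lines aᵢx + bᵢy = cᵢ with pairwise distinct directions are concurrent exactly when det[aᵢ bᵢ cᵢ] = 0.
Here the determinant is 48.
Nonzero, so no common point exists.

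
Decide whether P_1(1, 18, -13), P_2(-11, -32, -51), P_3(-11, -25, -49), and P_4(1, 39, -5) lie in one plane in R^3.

No

With P_1 as base: P_1P_2 = (-12, -50, -38), P_1P_3 = (-12, -43, -36), P_1P_4 = (0, 21, 8).
P_1P_3 × P_1P_4 = (412, 96, -252).
P_1P_2 · (P_1P_3 × P_1P_4) = -168.
Since -168 ≠ 0, the four points are not coplanar.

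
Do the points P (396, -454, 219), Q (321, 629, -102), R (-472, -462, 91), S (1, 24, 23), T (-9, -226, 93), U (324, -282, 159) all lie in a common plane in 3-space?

The plane through P, Q, R has normal n = PQ × PR = (-141192, 269028, 940644) and equation n·X = 27950292.
Checking the remaining points: n·S = 27950292, n·T = 27950292, n·U = 27950292.
All equal 27950292, so all 6 points lie in one plane.

Yes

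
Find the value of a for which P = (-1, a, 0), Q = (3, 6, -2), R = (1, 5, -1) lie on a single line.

4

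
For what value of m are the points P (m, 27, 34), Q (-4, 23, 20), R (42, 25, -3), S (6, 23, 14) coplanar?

Coplanarity ⇔ det[PQ; PR; PS] = 0.
Expanding, this is linear in m: (12)m + (144) = 0.
So m = -12.

-12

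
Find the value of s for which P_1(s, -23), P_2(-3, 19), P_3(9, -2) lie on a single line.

21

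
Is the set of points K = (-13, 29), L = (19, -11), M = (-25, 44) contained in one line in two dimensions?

Yes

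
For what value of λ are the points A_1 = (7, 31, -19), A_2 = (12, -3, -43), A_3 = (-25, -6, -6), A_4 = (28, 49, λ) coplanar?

Coplanarity ⇔ det[A_1A_2; A_1A_3; A_1A_4] = 0.
Expanding, this is linear in λ: (-1273)λ + (-39463) = 0.
So λ = -31.

-31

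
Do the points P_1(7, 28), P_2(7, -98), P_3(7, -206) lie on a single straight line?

Yes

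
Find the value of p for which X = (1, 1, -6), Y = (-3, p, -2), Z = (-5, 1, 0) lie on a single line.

1

Direction XZ = (-6, 0, 6). From the x-coordinate of Y, the parameter along the line is τ = (-3 − 1)/(-6) = 2/3.
Then p = 1 + 2/3·(0) = 1.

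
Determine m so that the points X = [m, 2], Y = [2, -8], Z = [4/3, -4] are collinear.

1/3

The three points are collinear iff det[XY; XZ] = 0.
This determinant is linear in m: (-4)m + (4/3) = 0, so m = 1/3.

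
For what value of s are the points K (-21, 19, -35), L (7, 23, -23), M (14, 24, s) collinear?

Collinearity requires KL × KM = 0; each component is linear in s.
The x-component gives (4)s + (80) = 0, so s = -20.
The remaining components then also vanish.

-20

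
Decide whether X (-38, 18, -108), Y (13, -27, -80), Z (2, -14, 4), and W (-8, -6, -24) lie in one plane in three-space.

Yes

A normal to the plane through X, Y, Z is n = XY × XZ = (-4144, -4592, 168).
The plane has equation n·P = 56672. For W: n·W = 56672.
Equal, so W lies in the plane and all four are coplanar.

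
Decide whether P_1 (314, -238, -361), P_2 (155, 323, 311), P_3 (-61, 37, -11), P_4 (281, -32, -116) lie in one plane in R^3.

The four points are coplanar iff the 3×3 determinant with rows P_1P_2, P_1P_3, P_1P_4 is zero.
Rows: (-159, 561, 672), (-375, 275, 350), (-33, 206, 245).
Expanding along the first row: (-159)(-4725) − (561)(-80325) + (672)(-68175) = 0.
Zero determinant ⇒ coplanar.

Yes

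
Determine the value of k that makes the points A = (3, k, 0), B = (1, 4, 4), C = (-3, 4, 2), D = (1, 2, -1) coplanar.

2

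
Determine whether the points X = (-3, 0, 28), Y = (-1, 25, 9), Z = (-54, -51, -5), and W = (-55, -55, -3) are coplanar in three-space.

A normal to the plane through X, Y, Z is n = XY × XZ = (-1794, 1035, 1173).
The plane has equation n·P = 38226. For W: n·W = 38226.
Equal, so W lies in the plane and all four are coplanar.

Yes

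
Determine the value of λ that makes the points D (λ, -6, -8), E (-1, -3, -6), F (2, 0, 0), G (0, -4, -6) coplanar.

Coplanarity ⇔ det[DE; DF; DG] = 0.
Expanding, this is linear in λ: (-6)λ + (0) = 0.
So λ = 0.

0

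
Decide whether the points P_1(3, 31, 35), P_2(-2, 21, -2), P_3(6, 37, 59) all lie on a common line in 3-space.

No

P_1P_2 = (-5, -10, -37), P_1P_3 = (3, 6, 24).
Comparing components 2 and 3: (-10)(24) − (-37)(6) = -18 ≠ 0, so P_1P_2 and P_1P_3 are not parallel and the points are not collinear.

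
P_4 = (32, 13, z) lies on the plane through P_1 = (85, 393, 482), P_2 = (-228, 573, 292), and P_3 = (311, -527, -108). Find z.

Coplanarity requires P_1P_2 · (P_1P_3 × P_1P_4) = 0.
P_1P_2 = (-313, 180, -190), P_1P_3 = (226, -920, -590); the triple product is linear in z with coefficient 247280 and constant term -17804160.
Setting it to zero: z = 72.

72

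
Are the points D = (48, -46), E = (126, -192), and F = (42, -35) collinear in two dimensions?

DE = (78, -146), DF = (-6, 11).
Twice the signed area of △DEF is (78)(11) − (-146)(-6) = -18.
The area is nonzero, so the three points are not collinear.

No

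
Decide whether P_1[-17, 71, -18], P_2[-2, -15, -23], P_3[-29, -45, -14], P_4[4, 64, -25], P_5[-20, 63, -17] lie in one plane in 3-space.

Yes

The plane through P_1, P_2, P_3 has normal n = P_1P_2 × P_1P_3 = (-924, 0, -2772) and equation n·P = 65604.
Checking the remaining points: n·P_4 = 65604, n·P_5 = 65604.
All equal 65604, so all 5 points lie in one plane.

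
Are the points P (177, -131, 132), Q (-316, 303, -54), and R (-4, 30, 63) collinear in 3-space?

No

PQ = (-493, 434, -186), PR = (-181, 161, -69).
PQ × PR = (0, -351, -819).
The cross product is nonzero, so the points do not lie on one line.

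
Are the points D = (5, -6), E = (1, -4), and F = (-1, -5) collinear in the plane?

DE = (-4, 2), DF = (-6, 1).
det[DE; DF] = (-4)(1) − (2)(-6) = 8.
The determinant is nonzero, so they are not collinear.

No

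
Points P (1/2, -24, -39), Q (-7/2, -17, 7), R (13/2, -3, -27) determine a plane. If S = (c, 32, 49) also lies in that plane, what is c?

The plane through P, Q, R has equation −882x + 324y − 126z = -3303.
Substituting S: (-882)c + (4194) = -3303, so c = 17/2.

17/2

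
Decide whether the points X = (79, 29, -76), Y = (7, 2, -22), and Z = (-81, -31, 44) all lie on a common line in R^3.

Yes

XY = (-72, -27, 54), XZ = (-160, -60, 120).
XY × XZ = (0, 0, 0).
The cross product vanishes, so the three points are collinear.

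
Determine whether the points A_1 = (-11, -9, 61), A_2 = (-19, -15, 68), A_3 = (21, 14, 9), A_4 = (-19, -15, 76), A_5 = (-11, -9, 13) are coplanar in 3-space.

No

The plane through A_1, A_2, A_3 has normal n = A_1A_2 × A_1A_3 = (151, -192, 8) and equation n·P = 555.
Checking the remaining points: n·A_4 = 619, n·A_5 = 171.
Since n·A_4 = 619 ≠ 555, A_4 is off the plane and the points are not all coplanar.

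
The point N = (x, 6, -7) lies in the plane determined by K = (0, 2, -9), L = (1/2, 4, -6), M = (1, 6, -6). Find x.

1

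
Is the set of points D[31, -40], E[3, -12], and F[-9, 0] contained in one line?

Yes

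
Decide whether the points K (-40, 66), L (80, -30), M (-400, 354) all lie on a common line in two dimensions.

KL = (120, -96), KM = (-360, 288).
Checking proportionality: KM = -3·KL, so the vectors are parallel and the points are collinear.

Yes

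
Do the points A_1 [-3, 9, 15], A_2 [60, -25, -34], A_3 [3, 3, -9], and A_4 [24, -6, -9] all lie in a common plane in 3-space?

Yes

The four points are coplanar iff the 3×3 determinant with rows A_1A_2, A_1A_3, A_1A_4 is zero.
Rows: (63, -34, -49), (6, -6, -24), (27, -15, -24).
Expanding along the first row: (63)(-216) − (-34)(504) + (-49)(72) = 0.
Zero determinant ⇒ coplanar.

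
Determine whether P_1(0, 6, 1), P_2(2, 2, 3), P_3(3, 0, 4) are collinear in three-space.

P_1P_2 = (2, -4, 2), P_1P_3 = (3, -6, 3).
Each component of P_1P_3 is 3/2 times the corresponding component of P_1P_2, so P_1P_3 = 3/2·P_1P_2 and the points are collinear.

Yes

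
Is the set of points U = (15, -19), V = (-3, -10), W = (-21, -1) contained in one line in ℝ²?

UV = (-18, 9), UW = (-36, 18).
det[UV; UW] = (-18)(18) − (9)(-36) = 0.
The determinant is zero, so the points are collinear.

Yes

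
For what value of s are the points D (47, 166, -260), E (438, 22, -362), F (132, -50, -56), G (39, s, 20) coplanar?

Normal to plane DEF: n = (-51408, -88434, -72216); plane equation n·P = 1679940.
Requiring n·G = 1679940: (-88434)s + (-3449232) = 1679940.
So s = -58.

-58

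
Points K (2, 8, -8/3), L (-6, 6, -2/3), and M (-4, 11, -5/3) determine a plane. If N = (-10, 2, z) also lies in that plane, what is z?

Coplanarity requires KL · (KM × KN) = 0.
KL = (-8, -2, 2), KM = (-6, 3, 1); the triple product is linear in z with coefficient -36 and constant term 24.
Setting it to zero: z = 2/3.

2/3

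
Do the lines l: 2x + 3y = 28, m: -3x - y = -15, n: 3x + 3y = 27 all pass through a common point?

No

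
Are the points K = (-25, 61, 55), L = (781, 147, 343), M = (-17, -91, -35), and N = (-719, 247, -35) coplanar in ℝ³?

Yes

A normal to the plane through K, L, M is n = KL × KM = (36036, 74844, -123200).
The plane has equation n·P = -3111416. For N: n·N = -3111416.
Equal, so N lies in the plane and all four are coplanar.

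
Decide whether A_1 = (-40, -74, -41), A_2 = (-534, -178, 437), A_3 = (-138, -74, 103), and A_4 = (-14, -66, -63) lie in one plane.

No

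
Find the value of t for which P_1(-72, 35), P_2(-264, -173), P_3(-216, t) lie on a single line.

-121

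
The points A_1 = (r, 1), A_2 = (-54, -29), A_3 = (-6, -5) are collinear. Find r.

6

The three points are collinear iff det[A_1A_2; A_1A_3] = 0.
This determinant is linear in r: (-24)r + (144) = 0, so r = 6.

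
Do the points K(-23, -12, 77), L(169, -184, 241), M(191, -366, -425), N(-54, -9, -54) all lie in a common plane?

Yes

With K as base: KL = (192, -172, 164), KM = (214, -354, -502), KN = (-31, 3, -131).
KM × KN = (47880, 43596, -10332).
KL · (KM × KN) = 0.
The scalar triple product vanishes, so the four points are coplanar.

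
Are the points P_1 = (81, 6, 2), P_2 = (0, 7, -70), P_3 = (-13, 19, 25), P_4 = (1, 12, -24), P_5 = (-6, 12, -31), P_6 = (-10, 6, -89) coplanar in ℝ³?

Yes

The plane through P_1, P_2, P_3 has normal n = P_1P_2 × P_1P_3 = (959, 8631, -959) and equation n·P = 127547.
Checking the remaining points: n·P_4 = 127547, n·P_5 = 127547, n·P_6 = 127547.
All equal 127547, so all 6 points lie in one plane.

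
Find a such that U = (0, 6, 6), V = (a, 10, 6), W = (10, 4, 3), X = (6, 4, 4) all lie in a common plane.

4

The points are coplanar iff UV · (UW × UX) = 0.
Expanding, this is linear in a: (-2)a + (8) = 0.
So a = 4.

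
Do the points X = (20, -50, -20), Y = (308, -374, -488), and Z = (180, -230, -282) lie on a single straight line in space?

XY = (288, -324, -468), XZ = (160, -180, -262).
XY × XZ = (648, 576, 0).
The cross product is nonzero, so the points do not lie on one line.

No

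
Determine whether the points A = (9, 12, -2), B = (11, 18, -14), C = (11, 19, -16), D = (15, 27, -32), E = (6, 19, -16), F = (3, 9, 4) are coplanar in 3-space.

Yes

The plane through A, B, C has normal n = AB × AC = (0, 4, 2) and equation n·P = 44.
Checking the remaining points: n·D = 44, n·E = 44, n·F = 44.
All equal 44, so all 6 points lie in one plane.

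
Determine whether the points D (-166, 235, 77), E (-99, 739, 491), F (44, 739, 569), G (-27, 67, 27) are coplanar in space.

Yes

A normal to the plane through D, E, F is n = DE × DF = (39312, 53976, -72072).
The plane has equation n·P = 609024. For G: n·G = 609024.
Equal, so G lies in the plane and all four are coplanar.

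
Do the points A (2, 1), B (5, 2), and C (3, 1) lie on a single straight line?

No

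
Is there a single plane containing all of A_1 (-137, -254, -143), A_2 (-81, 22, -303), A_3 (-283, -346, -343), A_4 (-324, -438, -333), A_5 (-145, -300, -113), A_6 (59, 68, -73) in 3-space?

No

The plane through A_1, A_2, A_3 has normal n = A_1A_2 × A_1A_3 = (-69920, 34560, 35144) and equation n·P = -4224792.
Checking the remaining points: n·A_4 = -4186152, n·A_5 = -4200872, n·A_6 = -4340712.
Since n·A_4 = -4186152 ≠ -4224792, A_4 is off the plane and the points are not all coplanar.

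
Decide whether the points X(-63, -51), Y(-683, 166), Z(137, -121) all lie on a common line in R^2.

XY = (-620, 217), XZ = (200, -70).
det[XY; XZ] = (-620)(-70) − (217)(200) = 0.
The determinant is zero, so the points are collinear.

Yes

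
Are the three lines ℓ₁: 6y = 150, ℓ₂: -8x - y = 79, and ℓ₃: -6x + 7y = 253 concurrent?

Intersecting ℓ₁ and ℓ₂: solving the 2×2 system gives (x, y) = (-13, 25).
Substitute into ℓ₃: (-6)(-13) + (7)(25) = 253.
This equals 253, so (-13, 25) lies on all three lines and they are concurrent.

Yes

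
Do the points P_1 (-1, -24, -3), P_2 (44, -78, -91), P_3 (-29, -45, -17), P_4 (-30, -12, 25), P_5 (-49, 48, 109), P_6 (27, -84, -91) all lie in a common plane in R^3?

Yes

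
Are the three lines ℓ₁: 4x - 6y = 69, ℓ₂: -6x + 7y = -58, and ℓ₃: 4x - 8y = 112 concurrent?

No

The three lines meet at one point iff the augmented coefficient matrix [aᵢ bᵢ cᵢ] has rank < 3, i.e. its determinant vanishes.
Here the determinant is 20.
Nonzero, so no common point exists.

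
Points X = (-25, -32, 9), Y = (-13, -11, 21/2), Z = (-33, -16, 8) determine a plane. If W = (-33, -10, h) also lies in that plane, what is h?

8

Coplanarity requires XY · (XZ × XW) = 0.
XY = (12, 21, 3/2), XZ = (-8, 16, -1); the triple product is linear in h with coefficient 360 and constant term -2880.
Setting it to zero: h = 8.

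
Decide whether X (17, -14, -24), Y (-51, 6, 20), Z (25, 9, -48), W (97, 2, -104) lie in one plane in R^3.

The four points are coplanar iff the 3×3 determinant with rows XY, XZ, XW is zero.
Rows: (-68, 20, 44), (8, 23, -24), (80, 16, -80).
Expanding along the first row: (-68)(-1456) − (20)(1280) + (44)(-1712) = -1920.
Nonzero ⇒ not coplanar.

No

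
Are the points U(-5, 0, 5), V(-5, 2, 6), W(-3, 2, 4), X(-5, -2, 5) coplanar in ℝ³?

The four points are coplanar iff the 3×3 determinant with rows UV, UW, UX is zero.
Rows: (0, 2, 1), (2, 2, -1), (0, -2, 0).
Expanding along the first row: (0)(-2) − (2)(0) + (1)(-4) = -4.
Nonzero ⇒ not coplanar.

No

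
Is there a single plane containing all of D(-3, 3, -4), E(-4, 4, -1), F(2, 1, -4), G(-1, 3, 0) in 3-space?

The four points are coplanar iff the 3×3 determinant with rows DE, DF, DG is zero.
Rows: (-1, 1, 3), (5, -2, 0), (2, 0, 4).
Expanding along the first row: (-1)(-8) − (1)(20) + (3)(4) = 0.
Zero determinant ⇒ coplanar.

Yes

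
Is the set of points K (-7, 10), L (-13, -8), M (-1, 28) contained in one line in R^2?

Yes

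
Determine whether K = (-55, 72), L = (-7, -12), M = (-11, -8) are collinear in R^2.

KL = (48, -84), KM = (44, -80).
det[KL; KM] = (48)(-80) − (-84)(44) = -144.
The determinant is nonzero, so they are not collinear.

No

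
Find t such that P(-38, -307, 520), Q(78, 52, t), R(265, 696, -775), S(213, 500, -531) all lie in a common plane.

Normal to plane PRS: n = (-9088, -6592, -7232); plane equation n·X = -1391552.
Requiring n·Q = -1391552: (-7232)t + (-1051648) = -1391552.
So t = 47.

47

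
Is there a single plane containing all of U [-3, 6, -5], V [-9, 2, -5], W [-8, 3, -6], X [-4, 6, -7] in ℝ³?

Yes

With U as base: UV = (-6, -4, 0), UW = (-5, -3, -1), UX = (-1, 0, -2).
UW × UX = (6, -9, -3).
UV · (UW × UX) = 0.
The scalar triple product vanishes, so the four points are coplanar.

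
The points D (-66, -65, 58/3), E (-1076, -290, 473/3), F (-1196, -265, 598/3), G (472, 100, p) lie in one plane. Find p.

-97/3

Coplanarity ⇔ det[DE; DF; DG] = 0.
Expanding, this is linear in p: (-52250)p + (-5068250/3) = 0.
So p = -97/3.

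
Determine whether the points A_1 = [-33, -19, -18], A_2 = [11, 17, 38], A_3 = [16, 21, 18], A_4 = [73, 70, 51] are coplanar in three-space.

No

A normal to the plane through A_1, A_2, A_3 is n = A_1A_2 × A_1A_3 = (-944, 1160, -4).
The plane has equation n·P = 9184. For A_4: n·A_4 = 12084.
12084 ≠ 9184, so A_4 is off the plane.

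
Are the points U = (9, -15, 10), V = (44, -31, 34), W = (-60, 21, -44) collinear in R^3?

No

UV = (35, -16, 24), UW = (-69, 36, -54).
UV × UW = (0, 234, 156).
The cross product is nonzero, so the points do not lie on one line.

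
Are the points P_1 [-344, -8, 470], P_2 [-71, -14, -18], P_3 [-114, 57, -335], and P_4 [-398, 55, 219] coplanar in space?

Yes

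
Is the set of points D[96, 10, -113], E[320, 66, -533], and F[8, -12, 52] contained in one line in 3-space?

Yes

DE = (224, 56, -420), DF = (-88, -22, 165).
DE × DF = (0, 0, 0).
The cross product vanishes, so the three points are collinear.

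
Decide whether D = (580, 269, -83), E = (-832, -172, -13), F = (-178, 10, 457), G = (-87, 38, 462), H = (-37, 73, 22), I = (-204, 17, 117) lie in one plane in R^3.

Yes

The plane through D, E, F has normal n = DE × DF = (-220010, 709420, 31430) and equation n·P = 60619490.
Checking the remaining points: n·G = 60619490, n·H = 60619490, n·I = 60619490.
All equal 60619490, so all 6 points lie in one plane.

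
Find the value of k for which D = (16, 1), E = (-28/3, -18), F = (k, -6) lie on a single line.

20/3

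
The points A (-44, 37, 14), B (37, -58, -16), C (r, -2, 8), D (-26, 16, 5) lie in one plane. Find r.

-11

Normal to plane ABD: n = (225, 189, 9); plane equation n·P = -2781.
Requiring n·C = -2781: (225)r + (-306) = -2781.
So r = -11.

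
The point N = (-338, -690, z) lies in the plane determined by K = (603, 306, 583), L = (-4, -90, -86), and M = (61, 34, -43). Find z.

The plane through K, L, M has equation 65928x − 17384y − 49528z = 5560256.
Substituting N: (-49528)z + (-10288704) = 5560256, so z = -320.

-320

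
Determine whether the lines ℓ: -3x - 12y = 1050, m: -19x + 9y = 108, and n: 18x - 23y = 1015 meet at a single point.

No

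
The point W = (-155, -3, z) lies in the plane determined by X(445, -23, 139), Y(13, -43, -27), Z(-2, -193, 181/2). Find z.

A normal to the plane is n = XY × XZ = (-27250, 53250, 64500).
W lies in the plane iff n · XW = 0.
This gives (64500)z + (8449500) = 0, so z = -131.

-131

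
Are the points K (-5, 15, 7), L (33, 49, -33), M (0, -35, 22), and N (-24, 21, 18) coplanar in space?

With K as base: KL = (38, 34, -40), KM = (5, -50, 15), KN = (-19, 6, 11).
KM × KN = (-640, -340, -920).
KL · (KM × KN) = 920.
Since 920 ≠ 0, the four points are not coplanar.

No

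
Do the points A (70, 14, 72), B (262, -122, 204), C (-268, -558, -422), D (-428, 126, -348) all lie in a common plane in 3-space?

Yes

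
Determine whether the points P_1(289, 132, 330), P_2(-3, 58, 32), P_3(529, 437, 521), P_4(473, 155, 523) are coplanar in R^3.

Yes

With P_1 as base: P_1P_2 = (-292, -74, -298), P_1P_3 = (240, 305, 191), P_1P_4 = (184, 23, 193).
P_1P_3 × P_1P_4 = (54472, -11176, -50600).
P_1P_2 · (P_1P_3 × P_1P_4) = 0.
The scalar triple product vanishes, so the four points are coplanar.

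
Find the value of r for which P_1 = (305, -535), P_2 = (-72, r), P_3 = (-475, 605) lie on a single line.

Collinearity: (P_2 − P_1) must be parallel to (P_3 − P_1) = (-780, 1140).
Cross-multiplying the components: (r − (-535))·(-780) = (-377)·(1140).
Solving gives r = 16.

16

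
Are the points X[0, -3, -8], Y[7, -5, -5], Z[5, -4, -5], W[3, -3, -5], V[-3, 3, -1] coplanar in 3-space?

The plane through X, Y, Z has normal n = XY × XZ = (-3, -6, 3) and equation n·P = -6.
Checking the remaining points: n·W = -6, n·V = -12.
Since n·V = -12 ≠ -6, V is off the plane and the points are not all coplanar.

No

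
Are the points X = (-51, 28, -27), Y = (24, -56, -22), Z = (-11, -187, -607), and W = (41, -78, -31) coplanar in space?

Yes

With X as base: XY = (75, -84, 5), XZ = (40, -215, -580), XW = (92, -106, -4).
XZ × XW = (-60620, -53200, 15540).
XY · (XZ × XW) = 0.
The scalar triple product vanishes, so the four points are coplanar.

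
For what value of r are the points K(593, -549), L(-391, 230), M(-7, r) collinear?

-74

The three points are collinear iff det[KL; KM] = 0.
This determinant is linear in r: (-984)r + (-72816) = 0, so r = -74.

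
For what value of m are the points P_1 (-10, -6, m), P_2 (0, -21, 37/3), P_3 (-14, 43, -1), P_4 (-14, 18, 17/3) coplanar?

11

The points are coplanar iff P_1P_2 · (P_1P_3 × P_1P_4) = 0.
Expanding, this is linear in m: (-350)m + (3850) = 0.
So m = 11.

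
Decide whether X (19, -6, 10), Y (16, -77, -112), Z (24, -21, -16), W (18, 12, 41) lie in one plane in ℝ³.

The four points are coplanar iff the 3×3 determinant with rows XY, XZ, XW is zero.
Rows: (-3, -71, -122), (5, -15, -26), (-1, 18, 31).
Expanding along the first row: (-3)(3) − (-71)(129) + (-122)(75) = 0.
Zero determinant ⇒ coplanar.

Yes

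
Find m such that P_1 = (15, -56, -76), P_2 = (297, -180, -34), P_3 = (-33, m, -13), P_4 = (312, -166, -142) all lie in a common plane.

-48

The points are coplanar iff P_1P_2 · (P_1P_3 × P_1P_4) = 0.
Expanding, this is linear in m: (-31086)m + (-1492128) = 0.
So m = -48.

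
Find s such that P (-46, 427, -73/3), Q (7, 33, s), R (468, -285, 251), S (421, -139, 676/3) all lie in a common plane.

6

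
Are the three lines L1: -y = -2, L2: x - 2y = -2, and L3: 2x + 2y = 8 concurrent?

Yes

The three lines meet at one point iff the augmented coefficient matrix [aᵢ bᵢ cᵢ] has rank < 3, i.e. its determinant vanishes.
Here the determinant is 0.
It vanishes, so the lines are concurrent at (2, 2).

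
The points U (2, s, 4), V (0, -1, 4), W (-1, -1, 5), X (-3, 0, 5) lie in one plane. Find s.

-2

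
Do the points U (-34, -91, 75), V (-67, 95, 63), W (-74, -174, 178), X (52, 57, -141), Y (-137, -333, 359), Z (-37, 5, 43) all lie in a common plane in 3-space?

No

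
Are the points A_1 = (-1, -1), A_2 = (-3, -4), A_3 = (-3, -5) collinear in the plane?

A_1A_2 = (-2, -3), A_1A_3 = (-2, -4).
Twice the signed area of △A_1A_2A_3 is (-2)(-4) − (-3)(-2) = 2.
The area is nonzero, so the three points are not collinear.

No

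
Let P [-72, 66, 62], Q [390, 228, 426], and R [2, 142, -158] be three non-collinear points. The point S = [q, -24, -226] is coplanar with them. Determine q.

Coplanarity requires PQ · (PR × PS) = 0.
PQ = (462, 162, 364), PR = (74, 76, -220); the triple product is linear in q with coefficient -63304 and constant term -22789440.
Setting it to zero: q = -360.

-360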